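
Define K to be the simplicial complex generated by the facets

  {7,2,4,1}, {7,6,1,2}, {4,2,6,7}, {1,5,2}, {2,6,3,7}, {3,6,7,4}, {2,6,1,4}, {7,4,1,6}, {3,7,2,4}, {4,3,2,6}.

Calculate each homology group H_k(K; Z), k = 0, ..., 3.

K has 7 vertices, 16 edges, 17 triangles, 9 3-simplices.
rank ∂_0 = 0, rank ∂_1 = 6 ⇒ b_0 = 7 − 0 − 6 = 1; all invariant factors of ∂_1 are 1 so no torsion. So H_0 = Z.
rank ∂_1 = 6, rank ∂_2 = 10 ⇒ b_1 = 16 − 6 − 10 = 0; all invariant factors of ∂_2 are 1 so no torsion. So H_1 = 0.
rank ∂_2 = 10, rank ∂_3 = 7 ⇒ b_2 = 17 − 10 − 7 = 0; all invariant factors of ∂_3 are 1 so no torsion. So H_2 = 0.
rank ∂_3 = 7, rank ∂_4 = 0 ⇒ b_3 = 9 − 7 − 0 = 2. So H_3 = Z^2.

H_0 = Z,  H_1 = 0,  H_2 = 0,  H_3 = Z^2.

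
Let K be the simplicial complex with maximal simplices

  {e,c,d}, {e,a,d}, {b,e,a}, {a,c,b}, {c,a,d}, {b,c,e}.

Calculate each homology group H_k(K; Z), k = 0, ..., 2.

H_0 = Z,  H_1 = 0,  H_2 = Z.

Take the total order a < b < c < d < e on the vertex set. Then K (dimension 2) consists of the simplices:

  0-simplices (5): a, b, c, d, e
  1-simplices (9): ab, ac, ad, ae, bc, be, cd, ce, de
  2-simplices (6): abc, abe, acd, ade, bce, cde

giving chain groups C_0 ≅ Z^5, C_1 ≅ Z^9, C_2 ≅ Z^6.

∂_1: C_1 → C_0 maps an edge to its endpoints' difference, ∂[p,q] = q − p. For instance
  ∂ce = e − c.
The 5×9 boundary matrix has rank 4 and Smith normal form diag(1,1,1,1).

Boundary ∂_2: C_2 → C_1 maps a triangle to the signed sum of its edges. For instance
  ∂abe = be − ae + ab,
  ∂bce = ce − be + bc.
This gives a 9×6 integer matrix of rank 5; reducing to Smith normal form yields diagonal entries (1,1,1,1,1).

Computing H_k = (kernel of ∂_k) / (image of ∂_{k+1}):

  H_0: rank C_0 − rank ∂_1 = 5 − 4 = 1, and the invariant factors of ∂_1 are all 1, so H_0 ≅ Z.
  H_1: rank ker ∂_1 − rank ∂_2 = (9 − 4) − 5 = 0, and the invariant factors of ∂_2 are all 1, so H_1 ≅ 0.
  H_2: rank ker ∂_2 − rank ∂_3 = (6 − 5) − 0 = 1, and there is no ∂_3, so H_2 ≅ Z.

(K is a triangulation of the 2-sphere S^2.)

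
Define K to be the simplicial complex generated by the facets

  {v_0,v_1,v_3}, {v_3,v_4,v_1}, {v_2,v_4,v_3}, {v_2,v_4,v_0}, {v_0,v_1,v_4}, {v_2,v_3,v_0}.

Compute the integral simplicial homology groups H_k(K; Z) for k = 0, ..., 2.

H_0 ≅ Z,  H_1 = 0,  H_2 ≅ Z.

Take the total order v_0 < v_1 < v_2 < v_3 < v_4 on the vertex set. Then K (dimension 2) consists of the simplices:

  0-simplices (5): [v_0], [v_1], [v_2], [v_3], [v_4]
  1-simplices (9): [v_0,v_1], [v_0,v_2], [v_0,v_3], [v_0,v_4], [v_1,v_3], [v_1,v_4], [v_2,v_3], [v_2,v_4], [v_3,v_4]
  2-simplices (6): [v_0,v_1,v_3], [v_0,v_1,v_4], [v_0,v_2,v_3], [v_0,v_2,v_4], [v_1,v_3,v_4], [v_2,v_3,v_4]

giving chain groups C_0 ≅ Z^5, C_1 ≅ Z^9, C_2 ≅ Z^6.

Boundary ∂_1: C_1 → C_0 sends each edge [p,q] (with p < q) to q − p. For instance
  ∂[v_2,v_3] = [v_3] − [v_2].
As a 5×9 matrix over Z this has rank 4, with invariant factors (1,1,1,1).

Boundary ∂_2: C_2 → C_1 maps a triangle to the signed sum of its edges. For instance
  ∂[v_2,v_3,v_4] = [v_3,v_4] − [v_2,v_4] + [v_2,v_3],
  ∂[v_0,v_2,v_3] = [v_2,v_3] − [v_0,v_3] + [v_0,v_2].
As a 9×6 matrix over Z this has rank 5, with invariant factors (1,1,1,1,1).

Reading off H_k = ker ∂_k / im ∂_{k+1}:

  H_0: rank C_0 − rank ∂_1 = 5 − 4 = 1, and the invariant factors of ∂_1 are all 1, so H_0 = Z.
  H_1: rank ker ∂_1 − rank ∂_2 = (9 − 4) − 5 = 0, and the invariant factors of ∂_2 are all 1, so H_1 = 0.
  H_2: rank ker ∂_2 − rank ∂_3 = (6 − 5) − 0 = 1, and there is no ∂_3, so H_2 = Z.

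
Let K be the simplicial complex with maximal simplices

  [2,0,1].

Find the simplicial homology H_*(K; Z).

Take the total order 0 < 1 < 2 on the vertex set. Then K (dimension 2) consists of the simplices:

  0-simplices (3): [0], [1], [2]
  1-simplices (3): [0,1], [0,2], [1,2]
  2-simplices (1): [0,1,2]

so the chain groups are C_0 ≅ Z^3, C_1 ≅ Z^3, C_2 ≅ Z^1.

∂_1: C_1 → C_0 sends each edge [p,q] (with p < q) to q − p. For instance
  ∂[0,1] = [1] − [0].
This gives a 3×3 integer matrix of rank 2; reducing to Smith normal form yields diagonal entries (1,1).

The boundary map ∂_2: C_2 → C_1 maps a triangle to the signed sum of its edges. For instance
  ∂[0,1,2] = [1,2] − [0,2] + [0,1].
The resulting 3×1 matrix has rank 1, and its Smith normal form has invariant factors (1).

Reading off H_k = ker ∂_k / im ∂_{k+1}:

  H_0: rank C_0 − rank ∂_1 = 3 − 2 = 1, and the invariant factors of ∂_1 are all 1, so H_0 = Z.
  H_1: rank ker ∂_1 − rank ∂_2 = (3 − 2) − 1 = 0, and the invariant factors of ∂_2 are all 1, so H_1 = 0.
  H_2: rank ker ∂_2 − rank ∂_3 = (1 − 1) − 0 = 0, and there is no ∂_3, so H_2 = 0.

(K is a triangulation of the 2-simplex.)

H_0 ≅ Z,  H_1 = 0,  H_2 = 0.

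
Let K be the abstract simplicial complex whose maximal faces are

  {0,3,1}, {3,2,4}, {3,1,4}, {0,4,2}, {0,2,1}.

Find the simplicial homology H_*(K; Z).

Order the vertices as 0 < 1 < 2 < 3 < 4. Listing each simplex with vertices in this order, K has dimension 2 with simplices:

  0-simplices (5): [0], [1], [2], [3], [4]
  1-simplices (10): [0,1], [0,2], [0,3], [0,4], [1,2], [1,3], [1,4], [2,3], [2,4], [3,4]
  2-simplices (5): [0,1,2], [0,1,3], [0,2,4], [1,3,4], [2,3,4]

Hence C_0 ≅ Z^5, C_1 ≅ Z^10, C_2 ≅ Z^5.

∂_1: C_1 → C_0 sends each edge [p,q] (with p < q) to q − p. For instance
  ∂[1,3] = [3] − [1].
The resulting 5×10 matrix has rank 4, and its Smith normal form has invariant factors (1,1,1,1).

The boundary map ∂_2: C_2 → C_1 acts by ∂[p,q,r] = [q,r] − [p,r] + [p,q]. For instance
  ∂[0,2,4] = [2,4] − [0,4] + [0,2],
  ∂[0,1,2] = [1,2] − [0,2] + [0,1].
The 10×5 boundary matrix has rank 5 and Smith normal form diag(1,1,1,1,1).

Computing H_k = (kernel of ∂_k) / (image of ∂_{k+1}):

  H_0: rank C_0 − rank ∂_1 = 5 − 4 = 1, and the invariant factors of ∂_1 are all 1, so H_0 ≅ Z.
  H_1: rank ker ∂_1 − rank ∂_2 = (10 − 4) − 5 = 1, and the invariant factors of ∂_2 are all 1, so H_1 ≅ Z.
  H_2: rank ker ∂_2 − rank ∂_3 = (5 − 5) − 0 = 0, and there is no ∂_3, so H_2 ≅ 0.

As a check, the Euler characteristic is 5 − 10 + 5 = 0, which agrees with 1 − 1 + 0 = 0.
(K is a triangulation of the Möbius band.)

H_0 = Z,  H_1 = Z,  H_2 = 0.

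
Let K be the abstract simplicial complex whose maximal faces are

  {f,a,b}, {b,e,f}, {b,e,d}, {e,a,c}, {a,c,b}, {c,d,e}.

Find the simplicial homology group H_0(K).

K has 6 vertices, 12 edges, 6 triangles.
rank ∂_0 = 0, rank ∂_1 = 5 ⇒ b_0 = 6 − 0 − 5 = 1; all invariant factors of ∂_1 are 1 so no torsion. So H_0 = Z.

H_0 ≅ Z.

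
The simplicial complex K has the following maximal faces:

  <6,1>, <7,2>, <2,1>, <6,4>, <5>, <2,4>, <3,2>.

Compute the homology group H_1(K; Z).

We work with the vertex ordering 1 < 2 < 3 < 4 < 5 < 6 < 7. The simplices of K, each written with vertices in increasing order, are:

  0-simplices (7): [1], [2], [3], [4], [5], [6], [7]
  1-simplices (6): [1,2], [1,6], [2,3], [2,4], [2,7], [4,6]

so the chain groups are C_0 ≅ Z^7, C_1 ≅ Z^6.

∂_1: C_1 → C_0 is given by ∂[p,q] = [q] − [p]. For instance
  ∂[2,4] = [4] − [2].
The 7×6 boundary matrix has rank 5 and Smith normal form diag(1,1,1,1,1).

From H_k ≅ ker(∂_k) / im(∂_{k+1}) we obtain:

  H_1: rank ker ∂_1 − rank ∂_2 = (6 − 5) − 0 = 1, and there is no ∂_2, so H_1 ≅ Z.

H_1 = Z.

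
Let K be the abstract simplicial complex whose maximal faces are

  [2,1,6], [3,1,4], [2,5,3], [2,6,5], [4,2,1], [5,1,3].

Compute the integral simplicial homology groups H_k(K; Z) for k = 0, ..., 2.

H_0 = Z,  H_1 = Z,  H_2 = 0.

Take the total order 1 < 2 < 3 < 4 < 5 < 6 on the vertex set. Then K (dimension 2) consists of the simplices:

  0-simplices (6): [1], [2], [3], [4], [5], [6]
  1-simplices (12): [1,2], [1,3], [1,4], [1,5], [1,6], [2,3], [2,4], [2,5], [2,6], [3,4], [3,5], [5,6]
  2-simplices (6): [1,2,4], [1,2,6], [1,3,4], [1,3,5], [2,3,5], [2,5,6]

giving chain groups C_0 ≅ Z^6, C_1 ≅ Z^12, C_2 ≅ Z^6.

Boundary ∂_1: C_1 → C_0 is given by ∂[p,q] = [q] − [p]. For instance
  ∂[3,5] = [5] − [3].
This gives a 6×12 integer matrix of rank 5; reducing to Smith normal form yields diagonal entries (1,1,1,1,1).

∂_2: C_2 → C_1 acts by ∂[p,q,r] = [q,r] − [p,r] + [p,q]. For instance
  ∂[1,2,6] = [2,6] − [1,6] + [1,2],
  ∂[2,5,6] = [5,6] − [2,6] + [2,5].
The resulting 12×6 matrix has rank 6, and its Smith normal form has invariant factors (1,1,1,1,1,1).

From H_k ≅ ker(∂_k) / im(∂_{k+1}) we obtain:

  H_0: rank C_0 − rank ∂_1 = 6 − 5 = 1, and the invariant factors of ∂_1 are all 1, so H_0 ≅ Z.
  H_1: rank ker ∂_1 − rank ∂_2 = (12 − 5) − 6 = 1, and the invariant factors of ∂_2 are all 1, so H_1 ≅ Z.
  H_2: rank ker ∂_2 − rank ∂_3 = (6 − 6) − 0 = 0, and there is no ∂_3, so H_2 ≅ 0.

(K is a triangulation of the cylinder S^1 x I.)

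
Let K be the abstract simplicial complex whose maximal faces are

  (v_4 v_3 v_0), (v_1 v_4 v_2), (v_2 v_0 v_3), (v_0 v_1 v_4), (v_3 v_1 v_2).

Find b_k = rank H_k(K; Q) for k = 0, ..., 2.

b_0 = 1, b_1 = 1, b_2 = 0.

Take the total order v_0 < v_1 < v_2 < v_3 < v_4 on the vertex set. Then K (dimension 2) consists of the simplices:

  0-simplices (5): [v_0], [v_1], [v_2], [v_3], [v_4]
  1-simplices (10): [v_0,v_1], [v_0,v_2], [v_0,v_3], [v_0,v_4], [v_1,v_2], [v_1,v_3], [v_1,v_4], [v_2,v_3], [v_2,v_4], [v_3,v_4]
  2-simplices (5): [v_0,v_1,v_4], [v_0,v_2,v_3], [v_0,v_3,v_4], [v_1,v_2,v_3], [v_1,v_2,v_4]

giving chain groups C_0 ≅ Z^5, C_1 ≅ Z^10, C_2 ≅ Z^5.

∂_1: C_1 → C_0 maps an edge to its endpoints' difference, ∂[p,q] = q − p. For instance
  ∂[v_0,v_4] = [v_4] − [v_0].
As a 5×10 matrix over Z this has rank 4, with invariant factors (1,1,1,1).

The boundary map ∂_2: C_2 → C_1 sends each 2-simplex [p,q,r] to [q,r] − [p,r] + [p,q]. For instance
  ∂[v_1,v_2,v_4] = [v_2,v_4] − [v_1,v_4] + [v_1,v_2],
  ∂[v_0,v_3,v_4] = [v_3,v_4] − [v_0,v_4] + [v_0,v_3].
The resulting 10×5 matrix has rank 5, and its Smith normal form has invariant factors (1,1,1,1,1).

Now H_k = ker ∂_k / im ∂_{k+1}, so:

  H_0: rank C_0 − rank ∂_1 = 5 − 4 = 1, and the invariant factors of ∂_1 are all 1, so H_0 = Z.
  H_1: rank ker ∂_1 − rank ∂_2 = (10 − 4) − 5 = 1, and the invariant factors of ∂_2 are all 1, so H_1 = Z.
  H_2: rank ker ∂_2 − rank ∂_3 = (5 − 5) − 0 = 0, and there is no ∂_3, so H_2 = 0.

Hence the Betti numbers are b_0 = 1, b_1 = 1, b_2 = 0.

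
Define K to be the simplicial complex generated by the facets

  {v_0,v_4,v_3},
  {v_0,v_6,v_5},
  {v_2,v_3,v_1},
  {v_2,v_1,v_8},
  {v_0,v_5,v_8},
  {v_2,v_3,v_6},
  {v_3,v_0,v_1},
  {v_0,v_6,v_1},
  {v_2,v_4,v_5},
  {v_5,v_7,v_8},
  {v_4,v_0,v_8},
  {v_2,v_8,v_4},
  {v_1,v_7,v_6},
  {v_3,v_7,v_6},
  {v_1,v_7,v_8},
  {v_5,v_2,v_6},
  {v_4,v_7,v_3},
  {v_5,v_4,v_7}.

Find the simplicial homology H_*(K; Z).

H_0 = Z,  H_1 = Z ⊕ Z/2,  H_2 = 0.

Fix the vertex order v_0 < v_1 < v_2 < v_3 < v_4 < v_5 < v_6 < v_7 < v_8 and write every simplex with vertices in increasing order. Then dim K = 2 and the simplices of K are:

  0-simplices (9): [v_0], [v_1], [v_2], [v_3], [v_4], [v_5], [v_6], [v_7], [v_8]
  1-simplices (27): (27 of them)
  2-simplices (18): (18 of them)

giving chain groups C_0 ≅ Z^9, C_1 ≅ Z^27, C_2 ≅ Z^18.

∂_1: C_1 → C_0 sends each edge [p,q] (with p < q) to q − p. For instance
  ∂[v_1,v_8] = [v_8] − [v_1].
The 9×27 boundary matrix has rank 8 and Smith normal form diag(1,1,1,1,1,1,1,1).

Boundary ∂_2: C_2 → C_1 maps a triangle to the signed sum of its edges. For instance
  ∂[v_1,v_2,v_8] = [v_2,v_8] − [v_1,v_8] + [v_1,v_2],
  ∂[v_2,v_3,v_6] = [v_3,v_6] − [v_2,v_6] + [v_2,v_3].
The resulting 27×18 matrix has rank 18, and its Smith normal form has invariant factors (1,1,1,1,1,1,1,1,1,1,1,1,1,1,1,1,1,2).

Computing H_k = (kernel of ∂_k) / (image of ∂_{k+1}):

  H_0: rank C_0 − rank ∂_1 = 9 − 8 = 1, and the invariant factors of ∂_1 are all 1, so H_0 ≅ Z.
  H_1: rank ker ∂_1 − rank ∂_2 = (27 − 8) − 18 = 1, and ∂_2 has invariant factor 2 > 1, so H_1 ≅ Z ⊕ Z/2.
  H_2: rank ker ∂_2 − rank ∂_3 = (18 − 18) − 0 = 0, and there is no ∂_3, so H_2 ≅ 0.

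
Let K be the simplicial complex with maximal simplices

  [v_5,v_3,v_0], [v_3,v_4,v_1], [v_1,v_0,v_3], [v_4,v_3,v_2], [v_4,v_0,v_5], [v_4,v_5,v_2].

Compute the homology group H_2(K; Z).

H_2 ≅ 0.

K has 6 vertices, 12 edges, 6 triangles.
rank ∂_2 = 6, rank ∂_3 = 0 ⇒ b_2 = 6 − 6 − 0 = 0. So H_2 = 0.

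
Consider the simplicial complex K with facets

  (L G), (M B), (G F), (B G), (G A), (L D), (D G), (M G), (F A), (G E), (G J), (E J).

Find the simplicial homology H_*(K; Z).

H_0 ≅ Z,  H_1 ≅ Z^4.

We work with the vertex ordering A < B < D < E < F < G < J < L < M. The simplices of K, each written with vertices in increasing order, are:

  0-simplices (9): A, B, D, E, F, G, J, L, M
  1-simplices (12): AF, AG, BG, BM, DG, DL, EG, EJ, FG, GJ, GL, GM

giving chain groups C_0 ≅ Z^9, C_1 ≅ Z^12.

Boundary ∂_1: C_1 → C_0 maps an edge to its endpoints' difference, ∂[p,q] = q − p. For instance
  ∂EG = G − E.
As a 9×12 matrix over Z this has rank 8, with invariant factors (1,1,1,1,1,1,1,1).

Reading off H_k = ker ∂_k / im ∂_{k+1}:

  H_0: rank C_0 − rank ∂_1 = 9 − 8 = 1, and the invariant factors of ∂_1 are all 1, so H_0 ≅ Z.
  H_1: rank ker ∂_1 − rank ∂_2 = (12 − 8) − 0 = 4, and there is no ∂_2, so H_1 ≅ Z^4.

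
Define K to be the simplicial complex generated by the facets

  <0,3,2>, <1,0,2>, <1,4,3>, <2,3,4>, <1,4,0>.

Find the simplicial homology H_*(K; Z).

Fix the vertex order 0 < 1 < 2 < 3 < 4 and write every simplex with vertices in increasing order. Then dim K = 2 and the simplices of K are:

  0-simplices (5): [0], [1], [2], [3], [4]
  1-simplices (10): [0,1], [0,2], [0,3], [0,4], [1,2], [1,3], [1,4], [2,3], [2,4], [3,4]
  2-simplices (5): [0,1,2], [0,1,4], [0,2,3], [1,3,4], [2,3,4]

giving chain groups C_0 ≅ Z^5, C_1 ≅ Z^10, C_2 ≅ Z^5.

The boundary map ∂_1: C_1 → C_0 is given by ∂[p,q] = [q] − [p]. For instance
  ∂[1,2] = [2] − [1].
This gives a 5×10 integer matrix of rank 4; reducing to Smith normal form yields diagonal entries (1,1,1,1).

∂_2: C_2 → C_1 sends each 2-simplex [p,q,r] to [q,r] − [p,r] + [p,q]. For instance
  ∂[1,3,4] = [3,4] − [1,4] + [1,3],
  ∂[2,3,4] = [3,4] − [2,4] + [2,3].
The resulting 10×5 matrix has rank 5, and its Smith normal form has invariant factors (1,1,1,1,1).

Now H_k = ker ∂_k / im ∂_{k+1}, so:

  H_0: rank C_0 − rank ∂_1 = 5 − 4 = 1, and the invariant factors of ∂_1 are all 1, so H_0 = Z.
  H_1: rank ker ∂_1 − rank ∂_2 = (10 − 4) − 5 = 1, and the invariant factors of ∂_2 are all 1, so H_1 = Z.
  H_2: rank ker ∂_2 − rank ∂_3 = (5 − 5) − 0 = 0, and there is no ∂_3, so H_2 = 0.

As a check, the Euler characteristic is 5 − 10 + 5 = 0, which agrees with 1 − 1 + 0 = 0.

H_0 = Z,  H_1 = Z,  H_2 = 0.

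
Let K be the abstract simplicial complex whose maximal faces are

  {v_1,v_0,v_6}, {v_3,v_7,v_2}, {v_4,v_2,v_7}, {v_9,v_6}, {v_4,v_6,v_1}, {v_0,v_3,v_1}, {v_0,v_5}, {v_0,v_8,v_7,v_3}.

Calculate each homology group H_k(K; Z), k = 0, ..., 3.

Fix the vertex order v_0 < v_1 < v_2 < v_3 < v_4 < v_5 < v_6 < v_7 < v_8 < v_9 and write every simplex with vertices in increasing order. Then dim K = 3 and the simplices of K are:

  0-simplices (10): [v_0], [v_1], [v_2], [v_3], [v_4], [v_5], [v_6], [v_7], [v_8], [v_9]
  1-simplices (18): (18 of them)
  2-simplices (9): [v_0,v_1,v_3], [v_0,v_1,v_6], [v_0,v_3,v_7], [v_0,v_3,v_8], [v_0,v_7,v_8], [v_1,v_4,v_6], [v_2,v_3,v_7], [v_2,v_4,v_7], [v_3,v_7,v_8]
  3-simplices (1): [v_0,v_3,v_7,v_8]

giving chain groups C_0 ≅ Z^10, C_1 ≅ Z^18, C_2 ≅ Z^9, C_3 ≅ Z^1.

The boundary map ∂_1: C_1 → C_0 maps an edge to its endpoints' difference, ∂[p,q] = q − p. For instance
  ∂[v_1,v_6] = [v_6] − [v_1].
The resulting 10×18 matrix has rank 9, and its Smith normal form has invariant factors (1,1,1,1,1,1,1,1,1).

Boundary ∂_2: C_2 → C_1 maps a triangle to the signed sum of its edges. For instance
  ∂[v_0,v_3,v_7] = [v_3,v_7] − [v_0,v_7] + [v_0,v_3],
  ∂[v_0,v_7,v_8] = [v_7,v_8] − [v_0,v_8] + [v_0,v_7].
As a 18×9 matrix over Z this has rank 8, with invariant factors (1,1,1,1,1,1,1,1).

∂_3: C_3 → C_2 sends each 3-simplex σ to the alternating sum Σ_i (−1)^i (σ with its i-th vertex removed). For instance
  ∂[v_0,v_3,v_7,v_8] = [v_3,v_7,v_8] − [v_0,v_7,v_8] + [v_0,v_3,v_8] − [v_0,v_3,v_7].
This gives a 9×1 integer matrix of rank 1; reducing to Smith normal form yields diagonal entries (1).

Now H_k = ker ∂_k / im ∂_{k+1}, so:

  H_0: rank C_0 − rank ∂_1 = 10 − 9 = 1, and the invariant factors of ∂_1 are all 1, so H_0 = Z.
  H_1: rank ker ∂_1 − rank ∂_2 = (18 − 9) − 8 = 1, and the invariant factors of ∂_2 are all 1, so H_1 = Z.
  H_2: rank ker ∂_2 − rank ∂_3 = (9 − 8) − 1 = 0, and the invariant factors of ∂_3 are all 1, so H_2 = 0.
  H_3: rank ker ∂_3 − rank ∂_4 = (1 − 1) − 0 = 0, and there is no ∂_4, so H_3 = 0.

As a check, the Euler characteristic is 10 − 18 + 9 − 1 = 0, which agrees with 1 − 1 + 0 − 0 = 0.

H_0 ≅ Z,  H_1 ≅ Z,  H_2 = 0,  H_3 = 0.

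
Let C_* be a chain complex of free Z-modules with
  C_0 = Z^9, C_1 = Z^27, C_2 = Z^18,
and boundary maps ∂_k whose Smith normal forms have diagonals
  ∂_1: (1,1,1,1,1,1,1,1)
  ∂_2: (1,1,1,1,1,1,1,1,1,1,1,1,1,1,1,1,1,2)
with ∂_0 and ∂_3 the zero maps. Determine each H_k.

H_0 = Z,  H_1 = Z ⊕ Z/2,  H_2 = 0.

H_0: b_0 = 9 − 0 − 8 = 1; torsion from ∂_1 factors > 1: none. So H_0 = Z.
H_1: b_1 = 27 − 8 − 18 = 1; torsion from ∂_2 factors > 1: [2]. So H_1 = Z ⊕ Z/2.
H_2: b_2 = 18 − 18 − 0 = 0; torsion from ∂_3 factors > 1: none. So H_2 = 0.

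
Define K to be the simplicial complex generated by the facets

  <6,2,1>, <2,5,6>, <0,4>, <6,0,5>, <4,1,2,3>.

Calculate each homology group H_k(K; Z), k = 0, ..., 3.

Order the vertices as 0 < 1 < 2 < 3 < 4 < 5 < 6. Listing each simplex with vertices in this order, K has dimension 3 with simplices:

  0-simplices (7): [0], [1], [2], [3], [4], [5], [6]
  1-simplices (13): [0,4], [0,5], [0,6], [1,2], [1,3], [1,4], [1,6], [2,3], [2,4], [2,5], [2,6], [3,4], [5,6]
  2-simplices (7): [0,5,6], [1,2,3], [1,2,4], [1,2,6], [1,3,4], [2,3,4], [2,5,6]
  3-simplices (1): [1,2,3,4]

so the chain groups are C_0 ≅ Z^7, C_1 ≅ Z^13, C_2 ≅ Z^7, C_3 ≅ Z^1.

∂_1: C_1 → C_0 is given by ∂[p,q] = [q] − [p].
This gives a 7×13 integer matrix of rank 6; reducing to Smith normal form yields diagonal entries (1,1,1,1,1,1).

Boundary ∂_2: C_2 → C_1 acts by ∂[p,q,r] = [q,r] − [p,r] + [p,q]. For instance
  ∂[2,3,4] = [3,4] − [2,4] + [2,3],
  ∂[1,2,4] = [2,4] − [1,4] + [1,2].
The 13×7 boundary matrix has rank 6 and Smith normal form diag(1,1,1,1,1,1).

The boundary map ∂_3: C_3 → C_2 sends each 3-simplex σ to the alternating sum Σ_i (−1)^i (σ with its i-th vertex removed). For instance
  ∂[1,2,3,4] = [2,3,4] − [1,3,4] + [1,2,4] − [1,2,3].
The 7×1 boundary matrix has rank 1 and Smith normal form diag(1).

From H_k ≅ ker(∂_k) / im(∂_{k+1}) we obtain:

  H_0: rank C_0 − rank ∂_1 = 7 − 6 = 1, and the invariant factors of ∂_1 are all 1, so H_0 ≅ Z.
  H_1: rank ker ∂_1 − rank ∂_2 = (13 − 6) − 6 = 1, and the invariant factors of ∂_2 are all 1, so H_1 ≅ Z.
  H_2: rank ker ∂_2 − rank ∂_3 = (7 − 6) − 1 = 0, and the invariant factors of ∂_3 are all 1, so H_2 ≅ 0.
  H_3: rank ker ∂_3 − rank ∂_4 = (1 − 1) − 0 = 0, and there is no ∂_4, so H_3 ≅ 0.

H_0 = Z,  H_1 = Z,  H_2 = 0,  H_3 = 0.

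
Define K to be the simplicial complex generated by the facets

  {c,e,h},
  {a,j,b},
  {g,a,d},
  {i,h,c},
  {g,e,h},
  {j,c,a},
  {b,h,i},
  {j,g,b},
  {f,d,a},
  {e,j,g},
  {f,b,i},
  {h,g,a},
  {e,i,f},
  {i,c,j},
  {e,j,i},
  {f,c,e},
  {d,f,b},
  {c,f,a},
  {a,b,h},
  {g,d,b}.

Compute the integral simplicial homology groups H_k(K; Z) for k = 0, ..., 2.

H_0 ≅ Z,  H_1 ≅ Z ⊕ Z/2,  H_2 = 0.

Take the total order a < b < c < d < e < f < g < h < i < j on the vertex set. Then K (dimension 2) consists of the simplices:

  0-simplices (10): a, b, c, d, e, f, g, h, i, j
  1-simplices (30): ab, ac, ad, af, ag, ah, aj, bd, bf, bg, bh, bi, bj, ce, cf, ch, ci, cj, df, dg, ef, eg, eh, ei, ej, fi, gh, gj, hi, ij
  2-simplices (20): abh, abj, acf, acj, adf, adg, agh, bdf, bdg, bfi, bgj, bhi, cef, ceh, chi, cij, efi, egh, egj, eij

Hence C_0 ≅ Z^10, C_1 ≅ Z^30, C_2 ≅ Z^20.

The boundary map ∂_1: C_1 → C_0 is given by ∂[p,q] = [q] − [p]. For instance
  ∂ac = c − a.
As a 10×30 matrix over Z this has rank 9, with invariant factors (1,1,1,1,1,1,1,1,1).

∂_2: C_2 → C_1 maps a triangle to the signed sum of its edges. For instance
  ∂egh = gh − eh + eg,
  ∂bhi = hi − bi + bh.
This gives a 30×20 integer matrix of rank 20; reducing to Smith normal form yields diagonal entries (1,1,1,1,1,1,1,1,1,1,1,1,1,1,1,1,1,1,1,2).

Now H_k = ker ∂_k / im ∂_{k+1}, so:

  H_0: rank C_0 − rank ∂_1 = 10 − 9 = 1, and the invariant factors of ∂_1 are all 1, so H_0 ≅ Z.
  H_1: rank ker ∂_1 − rank ∂_2 = (30 − 9) − 20 = 1, and ∂_2 has invariant factor 2 > 1, so H_1 ≅ Z ⊕ Z/2.
  H_2: rank ker ∂_2 − rank ∂_3 = (20 − 20) − 0 = 0, and there is no ∂_3, so H_2 ≅ 0.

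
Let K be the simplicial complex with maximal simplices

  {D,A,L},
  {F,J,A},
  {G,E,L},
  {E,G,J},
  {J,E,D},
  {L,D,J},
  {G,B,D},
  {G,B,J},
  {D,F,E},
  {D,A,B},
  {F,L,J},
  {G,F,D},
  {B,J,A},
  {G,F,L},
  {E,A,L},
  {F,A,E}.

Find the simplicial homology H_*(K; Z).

H_0 = Z,  H_1 = Z^2,  H_2 = Z.

Fix the vertex order A < B < D < E < F < G < J < L and write every simplex with vertices in increasing order. Then dim K = 2 and the simplices of K are:

  0-simplices (8): A, B, D, E, F, G, J, L
  1-simplices (24): AB, AD, AE, AF, AJ, AL, BD, BG, BJ, DE, DF, DG, DJ, DL, EF, EG, EJ, EL, FG, FJ, FL, GJ, GL, JL
  2-simplices (16): ABD, ABJ, ADL, AEF, AEL, AFJ, BDG, BGJ, DEF, DEJ, DFG, DJL, EGJ, EGL, FGL, FJL

giving chain groups C_0 ≅ Z^8, C_1 ≅ Z^24, C_2 ≅ Z^16.

The boundary map ∂_1: C_1 → C_0 maps an edge to its endpoints' difference, ∂[p,q] = q − p. For instance
  ∂FL = L − F.
This gives a 8×24 integer matrix of rank 7; reducing to Smith normal form yields diagonal entries (1,1,1,1,1,1,1).

∂_2: C_2 → C_1 acts by ∂[p,q,r] = [q,r] − [p,r] + [p,q]. For instance
  ∂DEF = EF − DF + DE,
  ∂ABD = BD − AD + AB.
This gives a 24×16 integer matrix of rank 15; reducing to Smith normal form yields diagonal entries (1,1,1,1,1,1,1,1,1,1,1,1,1,1,1).

Now H_k = ker ∂_k / im ∂_{k+1}, so:

  H_0: rank C_0 − rank ∂_1 = 8 − 7 = 1, and the invariant factors of ∂_1 are all 1, so H_0 = Z.
  H_1: rank ker ∂_1 − rank ∂_2 = (24 − 7) − 15 = 2, and the invariant factors of ∂_2 are all 1, so H_1 = Z^2.
  H_2: rank ker ∂_2 − rank ∂_3 = (16 − 15) − 0 = 1, and there is no ∂_3, so H_2 = Z.

(K is a triangulation of the torus T^2.)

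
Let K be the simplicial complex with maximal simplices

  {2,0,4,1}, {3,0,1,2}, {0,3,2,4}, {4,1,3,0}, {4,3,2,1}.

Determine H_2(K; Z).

Fix the vertex order 0 < 1 < 2 < 3 < 4 and write every simplex with vertices in increasing order. Then dim K = 3 and the simplices of K are:

  0-simplices (5): [0], [1], [2], [3], [4]
  1-simplices (10): [0,1], [0,2], [0,3], [0,4], [1,2], [1,3], [1,4], [2,3], [2,4], [3,4]
  2-simplices (10): [0,1,2], [0,1,3], [0,1,4], [0,2,3], [0,2,4], [0,3,4], [1,2,3], [1,2,4], [1,3,4], [2,3,4]
  3-simplices (5): [0,1,2,3], [0,1,2,4], [0,1,3,4], [0,2,3,4], [1,2,3,4]

Hence C_0 ≅ Z^5, C_1 ≅ Z^10, C_2 ≅ Z^10, C_3 ≅ Z^5.

Boundary ∂_1: C_1 → C_0 maps an edge to its endpoints' difference, ∂[p,q] = q − p.
As a 5×10 matrix over Z this has rank 4, with invariant factors (1,1,1,1).

Boundary ∂_2: C_2 → C_1 acts by ∂[p,q,r] = [q,r] − [p,r] + [p,q]. For instance
  ∂[0,1,4] = [1,4] − [0,4] + [0,1],
  ∂[0,1,2] = [1,2] − [0,2] + [0,1].
The resulting 10×10 matrix has rank 6, and its Smith normal form has invariant factors (1,1,1,1,1,1).

Boundary ∂_3: C_3 → C_2 sends each 3-simplex σ to the alternating sum Σ_i (−1)^i (σ with its i-th vertex removed). For instance
  ∂[0,2,3,4] = [2,3,4] − [0,3,4] + [0,2,4] − [0,2,3],
  ∂[1,2,3,4] = [2,3,4] − [1,3,4] + [1,2,4] − [1,2,3].
This gives a 10×5 integer matrix of rank 4; reducing to Smith normal form yields diagonal entries (1,1,1,1).

Now H_k = ker ∂_k / im ∂_{k+1}, so:

  H_2: rank ker ∂_2 − rank ∂_3 = (10 − 6) − 4 = 0, and the invariant factors of ∂_3 are all 1, so H_2 ≅ 0.

(K is a triangulation of the 3-sphere S^3.)

H_2 ≅ 0.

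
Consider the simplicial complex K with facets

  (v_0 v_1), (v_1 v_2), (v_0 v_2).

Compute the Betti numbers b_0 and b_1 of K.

b_0 = 1, b_1 = 1.

Order the vertices as v_0 < v_1 < v_2. Listing each simplex with vertices in this order, K has dimension 1 with simplices:

  0-simplices (3): [v_0], [v_1], [v_2]
  1-simplices (3): [v_0,v_1], [v_0,v_2], [v_1,v_2]

Hence C_0 ≅ Z^3, C_1 ≅ Z^3.

∂_1: C_1 → C_0 maps an edge to its endpoints' difference, ∂[p,q] = q − p. For instance
  ∂[v_0,v_2] = [v_2] − [v_0].
This gives a 3×3 integer matrix of rank 2; reducing to Smith normal form yields diagonal entries (1,1).

Computing H_k = (kernel of ∂_k) / (image of ∂_{k+1}):

  H_0: rank C_0 − rank ∂_1 = 3 − 2 = 1, and the invariant factors of ∂_1 are all 1, so H_0 = Z.
  H_1: rank ker ∂_1 − rank ∂_2 = (3 − 2) − 0 = 1, and there is no ∂_2, so H_1 = Z.

Hence the Betti numbers are b_0 = 1, b_1 = 1.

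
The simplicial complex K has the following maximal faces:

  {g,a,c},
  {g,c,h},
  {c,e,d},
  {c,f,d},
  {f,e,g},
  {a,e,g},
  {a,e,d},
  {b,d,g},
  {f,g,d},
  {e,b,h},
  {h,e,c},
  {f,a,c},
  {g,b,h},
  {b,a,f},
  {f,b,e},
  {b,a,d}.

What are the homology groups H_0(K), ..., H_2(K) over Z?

Order the vertices as a < b < c < d < e < f < g < h. Listing each simplex with vertices in this order, K has dimension 2 with simplices:

  0-simplices (8): a, b, c, d, e, f, g, h
  1-simplices (24): ab, ac, ad, ae, af, ag, bd, be, bf, bg, bh, cd, ce, cf, cg, ch, de, df, dg, ef, eg, eh, fg, gh
  2-simplices (16): abd, abf, acf, acg, ade, aeg, bdg, bef, beh, bgh, cde, cdf, ceh, cgh, dfg, efg

Hence C_0 ≅ Z^8, C_1 ≅ Z^24, C_2 ≅ Z^16.

Boundary ∂_1: C_1 → C_0 is given by ∂[p,q] = [q] − [p]. For instance
  ∂ef = f − e.
As a 8×24 matrix over Z this has rank 7, with invariant factors (1,1,1,1,1,1,1).

Boundary ∂_2: C_2 → C_1 acts by ∂[p,q,r] = [q,r] − [p,r] + [p,q]. For instance
  ∂acf = cf − af + ac,
  ∂efg = fg − eg + ef.
As a 24×16 matrix over Z this has rank 15, with invariant factors (1,1,1,1,1,1,1,1,1,1,1,1,1,1,1).

Reading off H_k = ker ∂_k / im ∂_{k+1}:

  H_0: rank C_0 − rank ∂_1 = 8 − 7 = 1, and the invariant factors of ∂_1 are all 1, so H_0 = Z.
  H_1: rank ker ∂_1 − rank ∂_2 = (24 − 7) − 15 = 2, and the invariant factors of ∂_2 are all 1, so H_1 = Z^2.
  H_2: rank ker ∂_2 − rank ∂_3 = (16 − 15) − 0 = 1, and there is no ∂_3, so H_2 = Z.

(K is a triangulation of the torus T^2.)

H_0 ≅ Z,  H_1 ≅ Z^2,  H_2 ≅ Z.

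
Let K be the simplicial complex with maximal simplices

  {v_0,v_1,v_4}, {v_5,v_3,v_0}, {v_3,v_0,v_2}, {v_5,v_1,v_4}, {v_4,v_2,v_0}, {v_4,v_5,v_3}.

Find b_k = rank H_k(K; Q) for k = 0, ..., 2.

b_0 = 1, b_1 = 1, b_2 = 0.

We work with the vertex ordering v_0 < v_1 < v_2 < v_3 < v_4 < v_5. The simplices of K, each written with vertices in increasing order, are:

  0-simplices (6): [v_0], [v_1], [v_2], [v_3], [v_4], [v_5]
  1-simplices (12): [v_0,v_1], [v_0,v_2], [v_0,v_3], [v_0,v_4], [v_0,v_5], [v_1,v_4], [v_1,v_5], [v_2,v_3], [v_2,v_4], [v_3,v_4], [v_3,v_5], [v_4,v_5]
  2-simplices (6): [v_0,v_1,v_4], [v_0,v_2,v_3], [v_0,v_2,v_4], [v_0,v_3,v_5], [v_1,v_4,v_5], [v_3,v_4,v_5]

giving chain groups C_0 ≅ Z^6, C_1 ≅ Z^12, C_2 ≅ Z^6.

Boundary ∂_1: C_1 → C_0 is given by ∂[p,q] = [q] − [p]. For instance
  ∂[v_4,v_5] = [v_5] − [v_4].
As a 6×12 matrix over Z this has rank 5, with invariant factors (1,1,1,1,1).

∂_2: C_2 → C_1 sends each 2-simplex [p,q,r] to [q,r] − [p,r] + [p,q]. For instance
  ∂[v_1,v_4,v_5] = [v_4,v_5] − [v_1,v_5] + [v_1,v_4],
  ∂[v_0,v_2,v_4] = [v_2,v_4] − [v_0,v_4] + [v_0,v_2].
This gives a 12×6 integer matrix of rank 6; reducing to Smith normal form yields diagonal entries (1,1,1,1,1,1).

From H_k ≅ ker(∂_k) / im(∂_{k+1}) we obtain:

  H_0: rank C_0 − rank ∂_1 = 6 − 5 = 1, and the invariant factors of ∂_1 are all 1, so H_0 ≅ Z.
  H_1: rank ker ∂_1 − rank ∂_2 = (12 − 5) − 6 = 1, and the invariant factors of ∂_2 are all 1, so H_1 ≅ Z.
  H_2: rank ker ∂_2 − rank ∂_3 = (6 − 6) − 0 = 0, and there is no ∂_3, so H_2 ≅ 0.

Hence the Betti numbers are b_0 = 1, b_1 = 1, b_2 = 0.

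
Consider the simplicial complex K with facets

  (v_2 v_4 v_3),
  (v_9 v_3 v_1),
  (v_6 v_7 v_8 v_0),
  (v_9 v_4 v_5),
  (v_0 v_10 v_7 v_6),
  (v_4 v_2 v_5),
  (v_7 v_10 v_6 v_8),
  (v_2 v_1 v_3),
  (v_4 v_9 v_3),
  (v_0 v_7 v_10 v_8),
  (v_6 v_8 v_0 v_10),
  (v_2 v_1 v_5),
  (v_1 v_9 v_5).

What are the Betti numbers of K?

b_0 = 2, b_1 = 0, b_2 = 1, b_3 = 1.

Fix the vertex order v_0 < v_1 < v_2 < v_3 < v_4 < v_5 < v_6 < v_7 < v_8 < v_9 < v_10 and write every simplex with vertices in increasing order. Then dim K = 3 and the simplices of K are:

  0-simplices (11): [v_0], [v_1], [v_2], [v_3], [v_4], [v_5], [v_6], [v_7], [v_8], [v_9], [v_10]
  1-simplices (22): (22 of them)
  2-simplices (18): (18 of them)
  3-simplices (5): [v_0,v_6,v_7,v_8], [v_0,v_6,v_7,v_10], [v_0,v_6,v_8,v_10], [v_0,v_7,v_8,v_10], [v_6,v_7,v_8,v_10]

so the chain groups are C_0 ≅ Z^11, C_1 ≅ Z^22, C_2 ≅ Z^18, C_3 ≅ Z^5.

∂_1: C_1 → C_0 sends each edge [p,q] (with p < q) to q − p. For instance
  ∂[v_0,v_7] = [v_7] − [v_0].
The 11×22 boundary matrix has rank 9 and Smith normal form diag(1,1,1,1,1,1,1,1,1).

The boundary map ∂_2: C_2 → C_1 acts by ∂[p,q,r] = [q,r] − [p,r] + [p,q]. For instance
  ∂[v_0,v_8,v_10] = [v_8,v_10] − [v_0,v_10] + [v_0,v_8],
  ∂[v_0,v_6,v_10] = [v_6,v_10] − [v_0,v_10] + [v_0,v_6].
The 22×18 boundary matrix has rank 13 and Smith normal form diag(1,1,1,1,1,1,1,1,1,1,1,1,1).

∂_3: C_3 → C_2 sends each 3-simplex σ to the alternating sum Σ_i (−1)^i (σ with its i-th vertex removed). For instance
  ∂[v_6,v_7,v_8,v_10] = [v_7,v_8,v_10] − [v_6,v_8,v_10] + [v_6,v_7,v_10] − [v_6,v_7,v_8],
  ∂[v_0,v_6,v_7,v_8] = [v_6,v_7,v_8] − [v_0,v_7,v_8] + [v_0,v_6,v_8] − [v_0,v_6,v_7].
The 18×5 boundary matrix has rank 4 and Smith normal form diag(1,1,1,1).

From H_k ≅ ker(∂_k) / im(∂_{k+1}) we obtain:

  H_0: rank C_0 − rank ∂_1 = 11 − 9 = 2, and the invariant factors of ∂_1 are all 1, so H_0 = Z^2.
  H_1: rank ker ∂_1 − rank ∂_2 = (22 − 9) − 13 = 0, and the invariant factors of ∂_2 are all 1, so H_1 = 0.
  H_2: rank ker ∂_2 − rank ∂_3 = (18 − 13) − 4 = 1, and the invariant factors of ∂_3 are all 1, so H_2 = Z.
  H_3: rank ker ∂_3 − rank ∂_4 = (5 − 4) − 0 = 1, and there is no ∂_4, so H_3 = Z.

As a check, the Euler characteristic is 11 − 22 + 18 − 5 = 2, which agrees with 2 − 0 + 1 − 1 = 2.
(K is a triangulation of the disjoint union of the 2-sphere S^2 and the 3-sphere S^3.)

Hence the Betti numbers are b_0 = 2, b_1 = 0, b_2 = 1, b_3 = 1.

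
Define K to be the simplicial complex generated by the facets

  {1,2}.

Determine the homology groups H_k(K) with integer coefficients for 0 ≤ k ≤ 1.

Fix the vertex order 1 < 2 and write every simplex with vertices in increasing order. Then dim K = 1 and the simplices of K are:

  0-simplices (2): [1], [2]
  1-simplices (1): [1,2]

Hence C_0 ≅ Z^2, C_1 ≅ Z^1.

The boundary map ∂_1: C_1 → C_0 sends each edge [p,q] (with p < q) to q − p. For instance
  ∂[1,2] = [2] − [1].
As a 2×1 matrix over Z this has rank 1, with invariant factors (1).

Computing H_k = (kernel of ∂_k) / (image of ∂_{k+1}):

  H_0: rank C_0 − rank ∂_1 = 2 − 1 = 1, and the invariant factors of ∂_1 are all 1, so H_0 = Z.
  H_1: rank ker ∂_1 − rank ∂_2 = (1 − 1) − 0 = 0, and there is no ∂_2, so H_1 = 0.

As a check, the Euler characteristic is 2 − 1 = 1, which agrees with 1 − 0 = 1.

H_0 ≅ Z,  H_1 = 0.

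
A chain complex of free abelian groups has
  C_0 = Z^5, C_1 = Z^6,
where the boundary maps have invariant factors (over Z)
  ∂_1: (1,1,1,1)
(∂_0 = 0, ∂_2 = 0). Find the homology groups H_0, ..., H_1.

H_0: b_0 = 5 − 0 − 4 = 1; torsion from ∂_1 factors > 1: none. So H_0 ≅ Z.
H_1: b_1 = 6 − 4 − 0 = 2; torsion from ∂_2 factors > 1: none. So H_1 ≅ Z^2.

H_0 ≅ Z,  H_1 ≅ Z^2.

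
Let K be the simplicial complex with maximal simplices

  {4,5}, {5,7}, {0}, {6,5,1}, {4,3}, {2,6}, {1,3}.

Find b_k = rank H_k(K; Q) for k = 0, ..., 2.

b_0 = 2, b_1 = 1, b_2 = 0.

Take the total order 0 < 1 < 2 < 3 < 4 < 5 < 6 < 7 on the vertex set. Then K (dimension 2) consists of the simplices:

  0-simplices (8): [0], [1], [2], [3], [4], [5], [6], [7]
  1-simplices (8): [1,3], [1,5], [1,6], [2,6], [3,4], [4,5], [5,6], [5,7]
  2-simplices (1): [1,5,6]

giving chain groups C_0 ≅ Z^8, C_1 ≅ Z^8, C_2 ≅ Z^1.

∂_1: C_1 → C_0 is given by ∂[p,q] = [q] − [p]. For instance
  ∂[2,6] = [6] − [2].
As a 8×8 matrix over Z this has rank 6, with invariant factors (1,1,1,1,1,1).

Boundary ∂_2: C_2 → C_1 acts by ∂[p,q,r] = [q,r] − [p,r] + [p,q]. For instance
  ∂[1,5,6] = [5,6] − [1,6] + [1,5].
The resulting 8×1 matrix has rank 1, and its Smith normal form has invariant factors (1).

Reading off H_k = ker ∂_k / im ∂_{k+1}:

  H_0: rank C_0 − rank ∂_1 = 8 − 6 = 2, and the invariant factors of ∂_1 are all 1, so H_0 = Z^2.
  H_1: rank ker ∂_1 − rank ∂_2 = (8 − 6) − 1 = 1, and the invariant factors of ∂_2 are all 1, so H_1 = Z.
  H_2: rank ker ∂_2 − rank ∂_3 = (1 − 1) − 0 = 0, and there is no ∂_3, so H_2 = 0.

As a check, the Euler characteristic is 8 − 8 + 1 = 1, which agrees with 2 − 1 + 0 = 1.

Hence the Betti numbers are b_0 = 2, b_1 = 1, b_2 = 0.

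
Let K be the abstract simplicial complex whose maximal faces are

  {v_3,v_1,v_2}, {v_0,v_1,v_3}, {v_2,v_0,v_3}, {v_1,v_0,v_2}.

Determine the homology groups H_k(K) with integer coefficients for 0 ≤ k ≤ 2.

Take the total order v_0 < v_1 < v_2 < v_3 on the vertex set. Then K (dimension 2) consists of the simplices:

  0-simplices (4): [v_0], [v_1], [v_2], [v_3]
  1-simplices (6): [v_0,v_1], [v_0,v_2], [v_0,v_3], [v_1,v_2], [v_1,v_3], [v_2,v_3]
  2-simplices (4): [v_0,v_1,v_2], [v_0,v_1,v_3], [v_0,v_2,v_3], [v_1,v_2,v_3]

giving chain groups C_0 ≅ Z^4, C_1 ≅ Z^6, C_2 ≅ Z^4.

The boundary map ∂_1: C_1 → C_0 is given by ∂[p,q] = [q] − [p]. For instance
  ∂[v_0,v_3] = [v_3] − [v_0].
As a 4×6 matrix over Z this has rank 3, with invariant factors (1,1,1).

Boundary ∂_2: C_2 → C_1 sends each 2-simplex [p,q,r] to [q,r] − [p,r] + [p,q]. For instance
  ∂[v_0,v_2,v_3] = [v_2,v_3] − [v_0,v_3] + [v_0,v_2],
  ∂[v_0,v_1,v_2] = [v_1,v_2] − [v_0,v_2] + [v_0,v_1].
The resulting 6×4 matrix has rank 3, and its Smith normal form has invariant factors (1,1,1).

Reading off H_k = ker ∂_k / im ∂_{k+1}:

  H_0: rank C_0 − rank ∂_1 = 4 − 3 = 1, and the invariant factors of ∂_1 are all 1, so H_0 ≅ Z.
  H_1: rank ker ∂_1 − rank ∂_2 = (6 − 3) − 3 = 0, and the invariant factors of ∂_2 are all 1, so H_1 ≅ 0.
  H_2: rank ker ∂_2 − rank ∂_3 = (4 − 3) − 0 = 1, and there is no ∂_3, so H_2 ≅ Z.

H_0 = Z,  H_1 = 0,  H_2 = Z.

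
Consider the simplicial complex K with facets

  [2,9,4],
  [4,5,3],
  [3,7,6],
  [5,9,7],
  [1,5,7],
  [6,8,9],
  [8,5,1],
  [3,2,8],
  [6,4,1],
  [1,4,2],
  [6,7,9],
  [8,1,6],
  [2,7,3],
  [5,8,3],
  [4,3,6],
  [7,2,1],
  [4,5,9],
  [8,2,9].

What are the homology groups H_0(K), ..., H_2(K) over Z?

Order the vertices as 1 < 2 < 3 < 4 < 5 < 6 < 7 < 8 < 9. Listing each simplex with vertices in this order, K has dimension 2 with simplices:

  0-simplices (9): [1], [2], [3], [4], [5], [6], [7], [8], [9]
  1-simplices (27): (27 of them)
  2-simplices (18): [1,2,4], [1,2,7], [1,4,6], [1,5,7], [1,5,8], [1,6,8], [2,3,7], [2,3,8], [2,4,9], [2,8,9], [3,4,5], [3,4,6], [3,5,8], [3,6,7], [4,5,9], [5,7,9], [6,7,9], [6,8,9]

Hence C_0 ≅ Z^9, C_1 ≅ Z^27, C_2 ≅ Z^18.

Boundary ∂_1: C_1 → C_0 sends each edge [p,q] (with p < q) to q − p. For instance
  ∂[2,7] = [7] − [2].
The resulting 9×27 matrix has rank 8, and its Smith normal form has invariant factors (1,1,1,1,1,1,1,1).

∂_2: C_2 → C_1 maps a triangle to the signed sum of its edges. For instance
  ∂[6,7,9] = [7,9] − [6,9] + [6,7],
  ∂[3,6,7] = [6,7] − [3,7] + [3,6].
The resulting 27×18 matrix has rank 17, and its Smith normal form has invariant factors (1,1,1,1,1,1,1,1,1,1,1,1,1,1,1,1,1).

Reading off H_k = ker ∂_k / im ∂_{k+1}:

  H_0: rank C_0 − rank ∂_1 = 9 − 8 = 1, and the invariant factors of ∂_1 are all 1, so H_0 = Z.
  H_1: rank ker ∂_1 − rank ∂_2 = (27 − 8) − 17 = 2, and the invariant factors of ∂_2 are all 1, so H_1 = Z^2.
  H_2: rank ker ∂_2 − rank ∂_3 = (18 − 17) − 0 = 1, and there is no ∂_3, so H_2 = Z.

H_0 ≅ Z,  H_1 ≅ Z^2,  H_2 ≅ Z.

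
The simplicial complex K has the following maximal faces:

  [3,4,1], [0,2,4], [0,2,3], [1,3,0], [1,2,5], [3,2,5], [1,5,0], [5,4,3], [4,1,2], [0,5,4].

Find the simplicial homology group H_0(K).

Order the vertices as 0 < 1 < 2 < 3 < 4 < 5. Listing each simplex with vertices in this order, K has dimension 2 with simplices:

  0-simplices (6): [0], [1], [2], [3], [4], [5]
  1-simplices (15): [0,1], [0,2], [0,3], [0,4], [0,5], [1,2], [1,3], [1,4], [1,5], [2,3], [2,4], [2,5], [3,4], [3,5], [4,5]
  2-simplices (10): [0,1,3], [0,1,5], [0,2,3], [0,2,4], [0,4,5], [1,2,4], [1,2,5], [1,3,4], [2,3,5], [3,4,5]

so the chain groups are C_0 ≅ Z^6, C_1 ≅ Z^15, C_2 ≅ Z^10.

∂_1: C_1 → C_0 maps an edge to its endpoints' difference, ∂[p,q] = q − p. For instance
  ∂[2,5] = [5] − [2].
The 6×15 boundary matrix has rank 5 and Smith normal form diag(1,1,1,1,1).

The boundary map ∂_2: C_2 → C_1 acts by ∂[p,q,r] = [q,r] − [p,r] + [p,q]. For instance
  ∂[0,1,3] = [1,3] − [0,3] + [0,1],
  ∂[0,1,5] = [1,5] − [0,5] + [0,1].
This gives a 15×10 integer matrix of rank 10; reducing to Smith normal form yields diagonal entries (1,1,1,1,1,1,1,1,1,2).

Computing H_k = (kernel of ∂_k) / (image of ∂_{k+1}):

  H_0: rank C_0 − rank ∂_1 = 6 − 5 = 1, and the invariant factors of ∂_1 are all 1, so H_0 = Z.

(K is a triangulation of the real projective plane RP^2.)

H_0 = Z.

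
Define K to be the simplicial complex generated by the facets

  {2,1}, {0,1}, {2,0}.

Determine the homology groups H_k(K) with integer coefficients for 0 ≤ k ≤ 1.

Fix the vertex order 0 < 1 < 2 and write every simplex with vertices in increasing order. Then dim K = 1 and the simplices of K are:

  0-simplices (3): [0], [1], [2]
  1-simplices (3): [0,1], [0,2], [1,2]

Hence C_0 ≅ Z^3, C_1 ≅ Z^3.

∂_1: C_1 → C_0 maps an edge to its endpoints' difference, ∂[p,q] = q − p.
The 3×3 boundary matrix has rank 2 and Smith normal form diag(1,1).

Reading off H_k = ker ∂_k / im ∂_{k+1}:

  H_0: rank C_0 − rank ∂_1 = 3 − 2 = 1, and the invariant factors of ∂_1 are all 1, so H_0 = Z.
  H_1: rank ker ∂_1 − rank ∂_2 = (3 − 2) − 0 = 1, and there is no ∂_2, so H_1 = Z.

H_0 ≅ Z,  H_1 ≅ Z.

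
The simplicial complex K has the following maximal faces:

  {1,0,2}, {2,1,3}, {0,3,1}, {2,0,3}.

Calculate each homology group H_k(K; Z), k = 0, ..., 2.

H_0 = Z,  H_1 = 0,  H_2 = Z.

Take the total order 0 < 1 < 2 < 3 on the vertex set. Then K (dimension 2) consists of the simplices:

  0-simplices (4): [0], [1], [2], [3]
  1-simplices (6): [0,1], [0,2], [0,3], [1,2], [1,3], [2,3]
  2-simplices (4): [0,1,2], [0,1,3], [0,2,3], [1,2,3]

giving chain groups C_0 ≅ Z^4, C_1 ≅ Z^6, C_2 ≅ Z^4.

Boundary ∂_1: C_1 → C_0 is given by ∂[p,q] = [q] − [p]. For instance
  ∂[0,3] = [3] − [0].
This gives a 4×6 integer matrix of rank 3; reducing to Smith normal form yields diagonal entries (1,1,1).

∂_2: C_2 → C_1 maps a triangle to the signed sum of its edges. For instance
  ∂[0,2,3] = [2,3] − [0,3] + [0,2],
  ∂[1,2,3] = [2,3] − [1,3] + [1,2].
The 6×4 boundary matrix has rank 3 and Smith normal form diag(1,1,1).

Computing H_k = (kernel of ∂_k) / (image of ∂_{k+1}):

  H_0: rank C_0 − rank ∂_1 = 4 − 3 = 1, and the invariant factors of ∂_1 are all 1, so H_0 ≅ Z.
  H_1: rank ker ∂_1 − rank ∂_2 = (6 − 3) − 3 = 0, and the invariant factors of ∂_2 are all 1, so H_1 ≅ 0.
  H_2: rank ker ∂_2 − rank ∂_3 = (4 − 3) − 0 = 1, and there is no ∂_3, so H_2 ≅ Z.

As a check, the Euler characteristic is 4 − 6 + 4 = 2, which agrees with 1 − 0 + 1 = 2.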